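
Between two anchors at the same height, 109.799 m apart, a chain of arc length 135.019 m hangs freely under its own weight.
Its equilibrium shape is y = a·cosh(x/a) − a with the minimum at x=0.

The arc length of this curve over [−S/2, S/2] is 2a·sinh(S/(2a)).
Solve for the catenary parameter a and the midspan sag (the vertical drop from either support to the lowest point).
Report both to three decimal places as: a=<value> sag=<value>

a=48.298 sag=34.710

seed: a₀ = √(S³/(24(L−S))) = √(109.799³/(24·25.220)) = 46.764836
iter 1: u=1.173948  f(a)=+1.796e+00  f'(a)=-1.235e+00  a ← 46.764836 − (+1.796e+00/-1.235e+00) = 48.219379
iter 2: u=1.138536  f(a)=+8.720e-02  f'(a)=-1.117e+00  a ← 48.219379 − (+8.720e-02/-1.117e+00) = 48.297409
iter 3: u=1.136697  f(a)=+2.288e-04  f'(a)=-1.112e+00  a ← 48.297409 − (+2.288e-04/-1.112e+00) = 48.297615
iter 4: u=1.136692  f(a)=+1.584e-09  f'(a)=-1.112e+00  a ← 48.297615 − (+1.584e-09/-1.112e+00) = 48.297615
iter 5: u=1.136692  f(a)=+0.000e+00  f'(a)=-1.112e+00  a ← 48.297615 − (+0.000e+00/-1.112e+00) = 48.297615
converged: |Δa| < 1e-12 after 5 iterations
sag = a·(cosh(S/(2a)) − 1) = 48.297615·(cosh(1.136692) − 1) = 34.709567
T_max/T_min = cosh(S/(2a)) = 1.718660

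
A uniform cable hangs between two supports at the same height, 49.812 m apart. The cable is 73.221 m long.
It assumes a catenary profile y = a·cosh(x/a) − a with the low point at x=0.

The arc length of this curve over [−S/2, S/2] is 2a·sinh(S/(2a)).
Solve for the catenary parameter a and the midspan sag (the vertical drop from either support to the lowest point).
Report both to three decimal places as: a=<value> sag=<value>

a=15.782 sag=24.085

seed: a₀ = √(S³/(24(L−S))) = √(49.812³/(24·23.409)) = 14.832143
iter 1: u=1.679191  f(a)=+3.531e+00  f'(a)=-4.141e+00  a ← 14.832143 − (+3.531e+00/-4.141e+00) = 15.684775
iter 2: u=1.587909  f(a)=+3.273e-01  f'(a)=-3.406e+00  a ← 15.684775 − (+3.273e-01/-3.406e+00) = 15.780888
iter 3: u=1.578238  f(a)=+3.449e-03  f'(a)=-3.334e+00  a ← 15.780888 − (+3.449e-03/-3.334e+00) = 15.781922
iter 4: u=1.578135  f(a)=+3.917e-07  f'(a)=-3.334e+00  a ← 15.781922 − (+3.917e-07/-3.334e+00) = 15.781922
iter 5: u=1.578135  f(a)=+1.421e-14  f'(a)=-3.334e+00  a ← 15.781922 − (+1.421e-14/-3.334e+00) = 15.781922
converged: |Δa| < 1e-12 after 5 iterations
sag = a·(cosh(S/(2a)) − 1) = 15.781922·(cosh(1.578135) − 1) = 24.085330
T_max/T_min = cosh(S/(2a)) = 2.526134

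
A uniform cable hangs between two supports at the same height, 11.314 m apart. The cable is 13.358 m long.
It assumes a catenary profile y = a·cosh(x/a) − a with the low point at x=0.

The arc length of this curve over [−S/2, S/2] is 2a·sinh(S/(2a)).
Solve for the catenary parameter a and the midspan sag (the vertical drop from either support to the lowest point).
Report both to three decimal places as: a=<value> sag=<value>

a=5.575 sag=3.125

seed: a₀ = √(S³/(24(L−S))) = √(11.314³/(24·2.044)) = 5.433482
iter 1: u=1.041137  f(a)=+1.137e-01  f'(a)=-8.371e-01  a ← 5.433482 − (+1.137e-01/-8.371e-01) = 5.569281
iter 2: u=1.015751  f(a)=+4.401e-03  f'(a)=-7.735e-01  a ← 5.569281 − (+4.401e-03/-7.735e-01) = 5.574971
iter 3: u=1.014714  f(a)=+7.187e-06  f'(a)=-7.709e-01  a ← 5.574971 − (+7.187e-06/-7.709e-01) = 5.574981
iter 4: u=1.014712  f(a)=+1.922e-11  f'(a)=-7.709e-01  a ← 5.574981 − (+1.922e-11/-7.709e-01) = 5.574981
iter 5: u=1.014712  f(a)=+1.776e-15  f'(a)=-7.709e-01  a ← 5.574981 − (+1.776e-15/-7.709e-01) = 5.574981
converged: |Δa| < 1e-12 after 5 iterations
sag = a·(cosh(S/(2a)) − 1) = 5.574981·(cosh(1.014712) − 1) = 3.124988
T_max/T_min = cosh(S/(2a)) = 1.560538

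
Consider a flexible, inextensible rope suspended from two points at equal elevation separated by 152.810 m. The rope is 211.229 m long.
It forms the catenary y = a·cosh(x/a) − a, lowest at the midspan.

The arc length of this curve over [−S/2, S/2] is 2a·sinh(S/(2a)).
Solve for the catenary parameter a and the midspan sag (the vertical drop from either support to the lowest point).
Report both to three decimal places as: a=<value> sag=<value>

seed: a₀ = √(S³/(24(L−S))) = √(152.810³/(24·58.419)) = 50.448120
iter 1: u=1.514526  f(a)=+7.078e+00  f'(a)=-2.893e+00  a ← 50.448120 − (+7.078e+00/-2.893e+00) = 52.894953
iter 2: u=1.444467  f(a)=+5.475e-01  f'(a)=-2.461e+00  a ← 52.894953 − (+5.475e-01/-2.461e+00) = 53.117438
iter 3: u=1.438417  f(a)=+3.884e-03  f'(a)=-2.426e+00  a ← 53.117438 − (+3.884e-03/-2.426e+00) = 53.119039
iter 4: u=1.438373  f(a)=+1.984e-07  f'(a)=-2.426e+00  a ← 53.119039 − (+1.984e-07/-2.426e+00) = 53.119039
iter 5: u=1.438373  f(a)=+2.842e-14  f'(a)=-2.426e+00  a ← 53.119039 − (+2.842e-14/-2.426e+00) = 53.119039
converged: |Δa| < 1e-12 after 5 iterations
sag = a·(cosh(S/(2a)) − 1) = 53.119039·(cosh(1.438373) − 1) = 65.101327
T_max/T_min = cosh(S/(2a)) = 2.225574

a=53.119 sag=65.101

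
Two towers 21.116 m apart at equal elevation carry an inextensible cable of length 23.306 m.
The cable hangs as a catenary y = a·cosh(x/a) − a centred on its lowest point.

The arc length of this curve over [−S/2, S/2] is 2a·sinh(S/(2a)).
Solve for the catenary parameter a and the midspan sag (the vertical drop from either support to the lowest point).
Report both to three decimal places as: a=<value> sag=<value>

seed: a₀ = √(S³/(24(L−S))) = √(21.116³/(24·2.190)) = 13.384119
iter 1: u=0.788845  f(a)=+6.916e-02  f'(a)=-3.481e-01  a ← 13.384119 − (+6.916e-02/-3.481e-01) = 13.582805
iter 2: u=0.777306  f(a)=+1.570e-03  f'(a)=-3.324e-01  a ← 13.582805 − (+1.570e-03/-3.324e-01) = 13.587528
iter 3: u=0.777036  f(a)=+8.509e-07  f'(a)=-3.321e-01  a ← 13.587528 − (+8.509e-07/-3.321e-01) = 13.587531
iter 4: u=0.777036  f(a)=+2.487e-13  f'(a)=-3.321e-01  a ← 13.587531 − (+2.487e-13/-3.321e-01) = 13.587531
converged: |Δa| < 1e-12 after 4 iterations
sag = a·(cosh(S/(2a)) − 1) = 13.587531·(cosh(0.777036) − 1) = 4.312564
T_max/T_min = cosh(S/(2a)) = 1.317391

a=13.588 sag=4.313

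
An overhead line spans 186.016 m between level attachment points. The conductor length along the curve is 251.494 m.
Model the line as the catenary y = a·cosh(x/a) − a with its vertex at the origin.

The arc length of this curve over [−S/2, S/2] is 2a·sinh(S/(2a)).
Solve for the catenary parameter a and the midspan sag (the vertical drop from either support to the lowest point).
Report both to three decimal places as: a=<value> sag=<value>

a=67.137 sag=75.410

seed: a₀ = √(S³/(24(L−S))) = √(186.016³/(24·65.478)) = 63.998844
iter 1: u=1.453276  f(a)=+7.273e+00  f'(a)=-2.512e+00  a ← 63.998844 − (+7.273e+00/-2.512e+00) = 66.893656
iter 2: u=1.390386  f(a)=+5.225e-01  f'(a)=-2.163e+00  a ← 66.893656 − (+5.225e-01/-2.163e+00) = 67.135228
iter 3: u=1.385383  f(a)=+3.159e-03  f'(a)=-2.137e+00  a ← 67.135228 − (+3.159e-03/-2.137e+00) = 67.136707
iter 4: u=1.385352  f(a)=+1.170e-07  f'(a)=-2.137e+00  a ← 67.136707 − (+1.170e-07/-2.137e+00) = 67.136707
iter 5: u=1.385352  f(a)=+0.000e+00  f'(a)=-2.137e+00  a ← 67.136707 − (+0.000e+00/-2.137e+00) = 67.136707
converged: |Δa| < 1e-12 after 5 iterations
sag = a·(cosh(S/(2a)) − 1) = 67.136707·(cosh(1.385352) − 1) = 75.410287
T_max/T_min = cosh(S/(2a)) = 2.123235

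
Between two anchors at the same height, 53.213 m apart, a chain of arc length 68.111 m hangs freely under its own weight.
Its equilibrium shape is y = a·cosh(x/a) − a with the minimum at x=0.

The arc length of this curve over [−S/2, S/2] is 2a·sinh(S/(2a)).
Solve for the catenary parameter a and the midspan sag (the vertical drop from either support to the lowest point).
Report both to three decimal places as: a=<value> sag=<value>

seed: a₀ = √(S³/(24(L−S))) = √(53.213³/(24·14.898)) = 20.528490
iter 1: u=1.296077  f(a)=+1.303e+00  f'(a)=-1.710e+00  a ← 20.528490 − (+1.303e+00/-1.710e+00) = 21.290044
iter 2: u=1.249716  f(a)=+7.599e-02  f'(a)=-1.516e+00  a ← 21.290044 − (+7.599e-02/-1.516e+00) = 21.340166
iter 3: u=1.246780  f(a)=+2.941e-04  f'(a)=-1.504e+00  a ← 21.340166 − (+2.941e-04/-1.504e+00) = 21.340362
iter 4: u=1.246769  f(a)=+4.442e-09  f'(a)=-1.504e+00  a ← 21.340362 − (+4.442e-09/-1.504e+00) = 21.340362
iter 5: u=1.246769  f(a)=+0.000e+00  f'(a)=-1.504e+00  a ← 21.340362 − (+0.000e+00/-1.504e+00) = 21.340362
converged: |Δa| < 1e-12 after 5 iterations
sag = a·(cosh(S/(2a)) − 1) = 21.340362·(cosh(1.246769) − 1) = 18.849041
T_max/T_min = cosh(S/(2a)) = 1.883258

a=21.340 sag=18.849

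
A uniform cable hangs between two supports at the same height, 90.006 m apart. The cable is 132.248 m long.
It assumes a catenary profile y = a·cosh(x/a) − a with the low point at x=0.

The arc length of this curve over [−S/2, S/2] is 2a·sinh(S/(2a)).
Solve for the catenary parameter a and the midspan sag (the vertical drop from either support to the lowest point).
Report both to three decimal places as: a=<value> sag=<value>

a=28.533 sag=43.484

seed: a₀ = √(S³/(24(L−S))) = √(90.006³/(24·42.242)) = 26.818182
iter 1: u=1.678078  f(a)=+6.362e+00  f'(a)=-4.131e+00  a ← 26.818182 − (+6.362e+00/-4.131e+00) = 28.358188
iter 2: u=1.586949  f(a)=+5.892e-01  f'(a)=-3.399e+00  a ← 28.358188 − (+5.892e-01/-3.399e+00) = 28.531546
iter 3: u=1.577307  f(a)=+6.191e-03  f'(a)=-3.328e+00  a ← 28.531546 − (+6.191e-03/-3.328e+00) = 28.533407
iter 4: u=1.577204  f(a)=+6.996e-07  f'(a)=-3.327e+00  a ← 28.533407 − (+6.996e-07/-3.327e+00) = 28.533407
iter 5: u=1.577204  f(a)=+2.842e-14  f'(a)=-3.327e+00  a ← 28.533407 − (+2.842e-14/-3.327e+00) = 28.533407
converged: |Δa| < 1e-12 after 5 iterations
sag = a·(cosh(S/(2a)) − 1) = 28.533407·(cosh(1.577204) − 1) = 43.484221
T_max/T_min = cosh(S/(2a)) = 2.523976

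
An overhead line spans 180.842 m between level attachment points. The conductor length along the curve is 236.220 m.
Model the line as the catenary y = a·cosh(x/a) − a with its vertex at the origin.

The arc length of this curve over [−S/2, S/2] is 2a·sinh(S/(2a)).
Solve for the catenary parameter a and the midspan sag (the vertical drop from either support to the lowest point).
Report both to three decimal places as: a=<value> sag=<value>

seed: a₀ = √(S³/(24(L−S))) = √(180.842³/(24·55.378)) = 66.707505
iter 1: u=1.355485  f(a)=+5.316e+00  f'(a)=-1.986e+00  a ← 66.707505 − (+5.316e+00/-1.986e+00) = 69.383984
iter 2: u=1.303197  f(a)=+3.367e-01  f'(a)=-1.742e+00  a ← 69.383984 − (+3.367e-01/-1.742e+00) = 69.577273
iter 3: u=1.299577  f(a)=+1.552e-03  f'(a)=-1.726e+00  a ← 69.577273 − (+1.552e-03/-1.726e+00) = 69.578172
iter 4: u=1.299560  f(a)=+3.334e-08  f'(a)=-1.726e+00  a ← 69.578172 − (+3.334e-08/-1.726e+00) = 69.578172
iter 5: u=1.299560  f(a)=-2.842e-14  f'(a)=-1.726e+00  a ← 69.578172 − (-2.842e-14/-1.726e+00) = 69.578172
converged: |Δa| < 1e-12 after 5 iterations
sag = a·(cosh(S/(2a)) − 1) = 69.578172·(cosh(1.299560) − 1) = 67.502440
T_max/T_min = cosh(S/(2a)) = 1.970167

a=69.578 sag=67.502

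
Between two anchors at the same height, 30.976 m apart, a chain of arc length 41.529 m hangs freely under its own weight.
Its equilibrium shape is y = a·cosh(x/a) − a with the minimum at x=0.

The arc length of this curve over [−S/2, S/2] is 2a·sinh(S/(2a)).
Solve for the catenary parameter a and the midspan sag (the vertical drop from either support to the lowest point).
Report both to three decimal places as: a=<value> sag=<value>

seed: a₀ = √(S³/(24(L−S))) = √(30.976³/(24·10.553)) = 10.832892
iter 1: u=1.429720  f(a)=+1.133e+00  f'(a)=-2.377e+00  a ← 10.832892 − (+1.133e+00/-2.377e+00) = 11.309410
iter 2: u=1.369479  f(a)=+7.902e-02  f'(a)=-2.056e+00  a ← 11.309410 − (+7.902e-02/-2.056e+00) = 11.347848
iter 3: u=1.364840  f(a)=+4.484e-04  f'(a)=-2.032e+00  a ← 11.347848 − (+4.484e-04/-2.032e+00) = 11.348069
iter 4: u=1.364814  f(a)=+1.462e-08  f'(a)=-2.032e+00  a ← 11.348069 − (+1.462e-08/-2.032e+00) = 11.348069
iter 5: u=1.364814  f(a)=-7.105e-15  f'(a)=-2.032e+00  a ← 11.348069 − (-7.105e-15/-2.032e+00) = 11.348069
converged: |Δa| < 1e-12 after 5 iterations
sag = a·(cosh(S/(2a)) − 1) = 11.348069·(cosh(1.364814) − 1) = 12.315048
T_max/T_min = cosh(S/(2a)) = 2.085211

a=11.348 sag=12.315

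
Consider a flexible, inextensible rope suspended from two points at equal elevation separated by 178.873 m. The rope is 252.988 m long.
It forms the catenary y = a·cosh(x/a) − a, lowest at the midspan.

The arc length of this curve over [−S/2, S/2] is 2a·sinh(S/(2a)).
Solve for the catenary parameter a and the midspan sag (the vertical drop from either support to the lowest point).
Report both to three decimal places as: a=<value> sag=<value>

seed: a₀ = √(S³/(24(L−S))) = √(178.873³/(24·74.115)) = 56.722911
iter 1: u=1.576726  f(a)=+9.777e+00  f'(a)=-3.323e+00  a ← 56.722911 − (+9.777e+00/-3.323e+00) = 59.664953
iter 2: u=1.498979  f(a)=+8.122e-01  f'(a)=-2.792e+00  a ← 59.664953 − (+8.122e-01/-2.792e+00) = 59.955835
iter 3: u=1.491706  f(a)=+6.726e-03  f'(a)=-2.746e+00  a ← 59.955835 − (+6.726e-03/-2.746e+00) = 59.958285
iter 4: u=1.491645  f(a)=+4.698e-07  f'(a)=-2.746e+00  a ← 59.958285 − (+4.698e-07/-2.746e+00) = 59.958285
iter 5: u=1.491645  f(a)=-5.684e-14  f'(a)=-2.746e+00  a ← 59.958285 − (-5.684e-14/-2.746e+00) = 59.958285
converged: |Δa| < 1e-12 after 5 iterations
sag = a·(cosh(S/(2a)) − 1) = 59.958285·(cosh(1.491645) − 1) = 80.026457
T_max/T_min = cosh(S/(2a)) = 2.334702

a=59.958 sag=80.026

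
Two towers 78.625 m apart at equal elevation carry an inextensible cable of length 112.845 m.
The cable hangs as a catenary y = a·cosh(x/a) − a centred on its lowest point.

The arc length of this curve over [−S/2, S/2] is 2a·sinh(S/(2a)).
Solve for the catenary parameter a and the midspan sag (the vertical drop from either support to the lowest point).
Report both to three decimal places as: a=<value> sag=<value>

seed: a₀ = √(S³/(24(L−S))) = √(78.625³/(24·34.220)) = 24.327381
iter 1: u=1.615977  f(a)=+4.756e+00  f'(a)=-3.620e+00  a ← 24.327381 − (+4.756e+00/-3.620e+00) = 25.641293
iter 2: u=1.533172  f(a)=+4.125e-01  f'(a)=-3.017e+00  a ← 25.641293 − (+4.125e-01/-3.017e+00) = 25.778025
iter 3: u=1.525039  f(a)=+3.754e-03  f'(a)=-2.962e+00  a ← 25.778025 − (+3.754e-03/-2.962e+00) = 25.779293
iter 4: u=1.524964  f(a)=+3.171e-07  f'(a)=-2.962e+00  a ← 25.779293 − (+3.171e-07/-2.962e+00) = 25.779293
iter 5: u=1.524964  f(a)=+0.000e+00  f'(a)=-2.962e+00  a ← 25.779293 − (+0.000e+00/-2.962e+00) = 25.779293
converged: |Δa| < 1e-12 after 5 iterations
sag = a·(cosh(S/(2a)) − 1) = 25.779293·(cosh(1.524964) − 1) = 36.253525
T_max/T_min = cosh(S/(2a)) = 2.406304

a=25.779 sag=36.254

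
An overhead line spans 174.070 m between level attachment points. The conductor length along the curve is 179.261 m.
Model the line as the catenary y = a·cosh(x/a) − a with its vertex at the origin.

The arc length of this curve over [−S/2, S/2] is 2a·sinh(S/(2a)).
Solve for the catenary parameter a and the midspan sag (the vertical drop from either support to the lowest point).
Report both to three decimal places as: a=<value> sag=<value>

a=206.671 sag=18.599

seed: a₀ = √(S³/(24(L−S))) = √(174.070³/(24·5.191)) = 205.757066
iter 1: u=0.422999  f(a)=+4.664e-02  f'(a)=-5.137e-02  a ← 205.757066 − (+4.664e-02/-5.137e-02) = 206.665039
iter 2: u=0.421140  f(a)=+3.105e-04  f'(a)=-5.068e-02  a ← 206.665039 − (+3.105e-04/-5.068e-02) = 206.671166
iter 3: u=0.421128  f(a)=+1.397e-08  f'(a)=-5.068e-02  a ← 206.671166 − (+1.397e-08/-5.068e-02) = 206.671166
iter 4: u=0.421128  f(a)=+2.842e-14  f'(a)=-5.068e-02  a ← 206.671166 − (+2.842e-14/-5.068e-02) = 206.671166
converged: |Δa| < 1e-12 after 4 iterations
sag = a·(cosh(S/(2a)) − 1) = 206.671166·(cosh(0.421128) − 1) = 18.598888
T_max/T_min = cosh(S/(2a)) = 1.089993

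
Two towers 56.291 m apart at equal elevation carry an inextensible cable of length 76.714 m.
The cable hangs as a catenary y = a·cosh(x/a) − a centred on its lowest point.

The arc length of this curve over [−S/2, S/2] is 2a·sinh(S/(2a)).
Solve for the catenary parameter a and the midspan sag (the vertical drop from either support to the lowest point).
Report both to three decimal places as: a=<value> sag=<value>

seed: a₀ = √(S³/(24(L−S))) = √(56.291³/(24·20.423)) = 19.076252
iter 1: u=1.475421  f(a)=+2.342e+00  f'(a)=-2.645e+00  a ← 19.076252 − (+2.342e+00/-2.645e+00) = 19.961559
iter 2: u=1.409985  f(a)=+1.729e-01  f'(a)=-2.268e+00  a ← 19.961559 − (+1.729e-01/-2.268e+00) = 20.037797
iter 3: u=1.404620  f(a)=+1.108e-03  f'(a)=-2.239e+00  a ← 20.037797 − (+1.108e-03/-2.239e+00) = 20.038292
iter 4: u=1.404586  f(a)=+4.620e-08  f'(a)=-2.238e+00  a ← 20.038292 − (+4.620e-08/-2.238e+00) = 20.038292
iter 5: u=1.404586  f(a)=+0.000e+00  f'(a)=-2.238e+00  a ← 20.038292 − (+0.000e+00/-2.238e+00) = 20.038292
converged: |Δa| < 1e-12 after 5 iterations
sag = a·(cosh(S/(2a)) − 1) = 20.038292·(cosh(1.404586) − 1) = 23.237482
T_max/T_min = cosh(S/(2a)) = 2.159654

a=20.038 sag=23.237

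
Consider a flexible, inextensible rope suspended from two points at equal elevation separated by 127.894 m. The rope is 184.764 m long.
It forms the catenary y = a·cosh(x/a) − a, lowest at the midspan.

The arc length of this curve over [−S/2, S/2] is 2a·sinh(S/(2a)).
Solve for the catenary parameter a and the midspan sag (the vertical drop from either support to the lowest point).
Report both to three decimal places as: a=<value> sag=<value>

seed: a₀ = √(S³/(24(L−S))) = √(127.894³/(24·56.870)) = 39.149662
iter 1: u=1.633399  f(a)=+8.087e+00  f'(a)=-3.758e+00  a ← 39.149662 − (+8.087e+00/-3.758e+00) = 41.301510
iter 2: u=1.548297  f(a)=+7.146e-01  f'(a)=-3.121e+00  a ← 41.301510 − (+7.146e-01/-3.121e+00) = 41.530500
iter 3: u=1.539760  f(a)=+6.775e-03  f'(a)=-3.062e+00  a ← 41.530500 − (+6.775e-03/-3.062e+00) = 41.532712
iter 4: u=1.539678  f(a)=+6.218e-07  f'(a)=-3.061e+00  a ← 41.532712 − (+6.218e-07/-3.061e+00) = 41.532713
iter 5: u=1.539678  f(a)=+5.684e-14  f'(a)=-3.061e+00  a ← 41.532713 − (+5.684e-14/-3.061e+00) = 41.532713
converged: |Δa| < 1e-12 after 5 iterations
sag = a·(cosh(S/(2a)) − 1) = 41.532713·(cosh(1.539678) − 1) = 59.755984
T_max/T_min = cosh(S/(2a)) = 2.438769

a=41.533 sag=59.756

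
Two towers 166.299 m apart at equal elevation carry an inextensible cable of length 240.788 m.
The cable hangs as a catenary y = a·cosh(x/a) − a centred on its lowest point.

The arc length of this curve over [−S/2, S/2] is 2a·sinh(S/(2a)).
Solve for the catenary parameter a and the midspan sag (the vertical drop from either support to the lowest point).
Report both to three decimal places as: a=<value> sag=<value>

seed: a₀ = √(S³/(24(L−S))) = √(166.299³/(24·74.489)) = 50.720411
iter 1: u=1.639370  f(a)=+1.067e+01  f'(a)=-3.806e+00  a ← 50.720411 − (+1.067e+01/-3.806e+00) = 53.524871
iter 2: u=1.553474  f(a)=+9.493e-01  f'(a)=-3.157e+00  a ← 53.524871 − (+9.493e-01/-3.157e+00) = 53.825586
iter 3: u=1.544795  f(a)=+9.127e-03  f'(a)=-3.096e+00  a ← 53.825586 − (+9.127e-03/-3.096e+00) = 53.828533
iter 4: u=1.544710  f(a)=+8.615e-07  f'(a)=-3.096e+00  a ← 53.828533 − (+8.615e-07/-3.096e+00) = 53.828533
iter 5: u=1.544710  f(a)=+5.684e-14  f'(a)=-3.096e+00  a ← 53.828533 − (+5.684e-14/-3.096e+00) = 53.828533
converged: |Δa| < 1e-12 after 5 iterations
sag = a·(cosh(S/(2a)) − 1) = 53.828533·(cosh(1.544710) − 1) = 78.051057
T_max/T_min = cosh(S/(2a)) = 2.449994

a=53.829 sag=78.051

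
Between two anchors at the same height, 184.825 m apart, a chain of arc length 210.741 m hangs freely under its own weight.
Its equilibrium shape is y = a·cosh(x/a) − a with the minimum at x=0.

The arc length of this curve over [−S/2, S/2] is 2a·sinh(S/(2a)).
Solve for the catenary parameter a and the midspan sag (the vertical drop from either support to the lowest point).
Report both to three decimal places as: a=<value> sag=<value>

seed: a₀ = √(S³/(24(L−S))) = √(184.825³/(24·25.916)) = 100.751487
iter 1: u=0.917232  f(a)=+1.112e+00  f'(a)=-5.591e-01  a ← 100.751487 − (+1.112e+00/-5.591e-01) = 102.741036
iter 2: u=0.899470  f(a)=+3.380e-02  f'(a)=-5.255e-01  a ← 102.741036 − (+3.380e-02/-5.255e-01) = 102.805352
iter 3: u=0.898907  f(a)=+3.338e-05  f'(a)=-5.245e-01  a ← 102.805352 − (+3.338e-05/-5.245e-01) = 102.805415
iter 4: u=0.898907  f(a)=+3.257e-11  f'(a)=-5.245e-01  a ← 102.805415 − (+3.257e-11/-5.245e-01) = 102.805415
converged: |Δa| < 1e-12 after 4 iterations
sag = a·(cosh(S/(2a)) − 1) = 102.805415·(cosh(0.898907) − 1) = 44.408360
T_max/T_min = cosh(S/(2a)) = 1.431965

a=102.805 sag=44.408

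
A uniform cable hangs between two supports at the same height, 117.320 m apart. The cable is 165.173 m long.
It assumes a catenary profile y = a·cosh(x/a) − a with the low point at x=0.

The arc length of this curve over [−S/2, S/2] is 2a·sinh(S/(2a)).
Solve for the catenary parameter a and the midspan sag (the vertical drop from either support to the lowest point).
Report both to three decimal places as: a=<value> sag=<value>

seed: a₀ = √(S³/(24(L−S))) = √(117.320³/(24·47.853)) = 37.497117
iter 1: u=1.564387  f(a)=+6.209e+00  f'(a)=-3.234e+00  a ← 37.497117 − (+6.209e+00/-3.234e+00) = 39.416827
iter 2: u=1.488197  f(a)=+5.086e-01  f'(a)=-2.724e+00  a ← 39.416827 − (+5.086e-01/-2.724e+00) = 39.603552
iter 3: u=1.481180  f(a)=+4.087e-03  f'(a)=-2.680e+00  a ← 39.603552 − (+4.087e-03/-2.680e+00) = 39.605077
iter 4: u=1.481123  f(a)=+2.686e-07  f'(a)=-2.680e+00  a ← 39.605077 − (+2.686e-07/-2.680e+00) = 39.605077
iter 5: u=1.481123  f(a)=+2.842e-14  f'(a)=-2.680e+00  a ← 39.605077 − (+2.842e-14/-2.680e+00) = 39.605077
converged: |Δa| < 1e-12 after 5 iterations
sag = a·(cosh(S/(2a)) − 1) = 39.605077·(cosh(1.481123) − 1) = 51.986910
T_max/T_min = cosh(S/(2a)) = 2.312632

a=39.605 sag=51.987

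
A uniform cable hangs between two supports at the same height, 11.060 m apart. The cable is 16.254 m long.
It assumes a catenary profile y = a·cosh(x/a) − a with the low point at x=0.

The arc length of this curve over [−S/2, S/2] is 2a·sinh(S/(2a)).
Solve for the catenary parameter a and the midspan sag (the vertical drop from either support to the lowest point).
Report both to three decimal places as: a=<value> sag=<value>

a=3.505 sag=5.345

seed: a₀ = √(S³/(24(L−S))) = √(11.060³/(24·5.194)) = 3.294398
iter 1: u=1.678607  f(a)=+7.828e-01  f'(a)=-4.136e+00  a ← 3.294398 − (+7.828e-01/-4.136e+00) = 3.483672
iter 2: u=1.587406  f(a)=+7.253e-02  f'(a)=-3.402e+00  a ← 3.483672 − (+7.253e-02/-3.402e+00) = 3.504992
iter 3: u=1.577750  f(a)=+7.631e-04  f'(a)=-3.331e+00  a ← 3.504992 − (+7.631e-04/-3.331e+00) = 3.505221
iter 4: u=1.577646  f(a)=+8.644e-08  f'(a)=-3.330e+00  a ← 3.505221 − (+8.644e-08/-3.330e+00) = 3.505221
iter 5: u=1.577646  f(a)=+0.000e+00  f'(a)=-3.330e+00  a ← 3.505221 − (+0.000e+00/-3.330e+00) = 3.505221
converged: |Δa| < 1e-12 after 5 iterations
sag = a·(cosh(S/(2a)) − 1) = 3.505221·(cosh(1.577646) − 1) = 5.345468
T_max/T_min = cosh(S/(2a)) = 2.525002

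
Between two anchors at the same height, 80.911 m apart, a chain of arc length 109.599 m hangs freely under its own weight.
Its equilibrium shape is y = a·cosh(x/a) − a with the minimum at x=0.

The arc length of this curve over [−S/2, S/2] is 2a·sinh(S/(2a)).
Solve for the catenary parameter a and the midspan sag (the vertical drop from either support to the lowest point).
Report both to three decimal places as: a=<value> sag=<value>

seed: a₀ = √(S³/(24(L−S))) = √(80.911³/(24·28.688)) = 27.736752
iter 1: u=1.458552  f(a)=+3.211e+00  f'(a)=-2.543e+00  a ← 27.736752 − (+3.211e+00/-2.543e+00) = 28.999106
iter 2: u=1.395060  f(a)=+2.322e-01  f'(a)=-2.188e+00  a ← 28.999106 − (+2.322e-01/-2.188e+00) = 29.105246
iter 3: u=1.389973  f(a)=+1.424e-03  f'(a)=-2.161e+00  a ← 29.105246 − (+1.424e-03/-2.161e+00) = 29.105905
iter 4: u=1.389941  f(a)=+5.426e-08  f'(a)=-2.161e+00  a ← 29.105905 − (+5.426e-08/-2.161e+00) = 29.105905
iter 5: u=1.389941  f(a)=+1.421e-14  f'(a)=-2.161e+00  a ← 29.105905 − (+1.421e-14/-2.161e+00) = 29.105905
converged: |Δa| < 1e-12 after 5 iterations
sag = a·(cosh(S/(2a)) − 1) = 29.105905·(cosh(1.389941) − 1) = 32.943583
T_max/T_min = cosh(S/(2a)) = 2.131852

a=29.106 sag=32.944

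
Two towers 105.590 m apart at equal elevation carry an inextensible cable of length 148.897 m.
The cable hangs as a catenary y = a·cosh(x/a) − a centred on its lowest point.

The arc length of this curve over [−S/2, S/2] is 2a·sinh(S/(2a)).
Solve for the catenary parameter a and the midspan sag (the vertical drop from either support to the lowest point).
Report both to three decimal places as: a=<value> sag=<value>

seed: a₀ = √(S³/(24(L−S))) = √(105.590³/(24·43.307)) = 33.654994
iter 1: u=1.568712  f(a)=+5.652e+00  f'(a)=-3.265e+00  a ← 33.654994 − (+5.652e+00/-3.265e+00) = 35.385909
iter 2: u=1.491978  f(a)=+4.653e-01  f'(a)=-2.748e+00  a ← 35.385909 − (+4.653e-01/-2.748e+00) = 35.555240
iter 3: u=1.484873  f(a)=+3.779e-03  f'(a)=-2.703e+00  a ← 35.555240 − (+3.779e-03/-2.703e+00) = 35.556638
iter 4: u=1.484814  f(a)=+2.537e-07  f'(a)=-2.703e+00  a ← 35.556638 − (+2.537e-07/-2.703e+00) = 35.556638
iter 5: u=1.484814  f(a)=+2.842e-14  f'(a)=-2.703e+00  a ← 35.556638 − (+2.842e-14/-2.703e+00) = 35.556638
converged: |Δa| < 1e-12 after 5 iterations
sag = a·(cosh(S/(2a)) − 1) = 35.556638·(cosh(1.484814) − 1) = 46.947021
T_max/T_min = cosh(S/(2a)) = 2.320345

a=35.557 sag=46.947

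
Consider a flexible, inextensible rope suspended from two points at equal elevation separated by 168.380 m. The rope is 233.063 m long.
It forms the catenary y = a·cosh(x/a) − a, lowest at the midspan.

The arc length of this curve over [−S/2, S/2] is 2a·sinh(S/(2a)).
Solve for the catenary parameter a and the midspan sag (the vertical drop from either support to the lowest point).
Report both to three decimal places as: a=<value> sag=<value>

seed: a₀ = √(S³/(24(L−S))) = √(168.380³/(24·64.683)) = 55.454279
iter 1: u=1.518188  f(a)=+7.877e+00  f'(a)=-2.917e+00  a ← 55.454279 − (+7.877e+00/-2.917e+00) = 58.154841
iter 2: u=1.447687  f(a)=+6.119e-01  f'(a)=-2.480e+00  a ← 58.154841 − (+6.119e-01/-2.480e+00) = 58.401633
iter 3: u=1.441569  f(a)=+4.381e-03  f'(a)=-2.444e+00  a ← 58.401633 − (+4.381e-03/-2.444e+00) = 58.403425
iter 4: u=1.441525  f(a)=+2.281e-07  f'(a)=-2.444e+00  a ← 58.403425 − (+2.281e-07/-2.444e+00) = 58.403426
iter 5: u=1.441525  f(a)=+5.684e-14  f'(a)=-2.444e+00  a ← 58.403426 − (+5.684e-14/-2.444e+00) = 58.403426
converged: |Δa| < 1e-12 after 5 iterations
sag = a·(cosh(S/(2a)) − 1) = 58.403426·(cosh(1.441525) − 1) = 71.944381
T_max/T_min = cosh(S/(2a)) = 2.231852

a=58.403 sag=71.944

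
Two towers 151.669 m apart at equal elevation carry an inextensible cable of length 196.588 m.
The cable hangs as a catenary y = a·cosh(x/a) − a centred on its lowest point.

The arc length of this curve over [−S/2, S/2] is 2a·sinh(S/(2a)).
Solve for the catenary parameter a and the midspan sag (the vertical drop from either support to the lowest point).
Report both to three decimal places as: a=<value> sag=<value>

seed: a₀ = √(S³/(24(L−S))) = √(151.669³/(24·44.919)) = 56.888512
iter 1: u=1.333037  f(a)=+4.164e+00  f'(a)=-1.878e+00  a ← 56.888512 − (+4.164e+00/-1.878e+00) = 59.105565
iter 2: u=1.283035  f(a)=+2.558e-01  f'(a)=-1.654e+00  a ← 59.105565 − (+2.558e-01/-1.654e+00) = 59.260230
iter 3: u=1.279686  f(a)=+1.105e-03  f'(a)=-1.640e+00  a ← 59.260230 − (+1.105e-03/-1.640e+00) = 59.260904
iter 4: u=1.279672  f(a)=+2.082e-08  f'(a)=-1.640e+00  a ← 59.260904 − (+2.082e-08/-1.640e+00) = 59.260904
iter 5: u=1.279672  f(a)=-2.842e-14  f'(a)=-1.640e+00  a ← 59.260904 − (-2.842e-14/-1.640e+00) = 59.260904
converged: |Δa| < 1e-12 after 5 iterations
sag = a·(cosh(S/(2a)) − 1) = 59.260904·(cosh(1.279672) − 1) = 55.515248
T_max/T_min = cosh(S/(2a)) = 1.936794

a=59.261 sag=55.515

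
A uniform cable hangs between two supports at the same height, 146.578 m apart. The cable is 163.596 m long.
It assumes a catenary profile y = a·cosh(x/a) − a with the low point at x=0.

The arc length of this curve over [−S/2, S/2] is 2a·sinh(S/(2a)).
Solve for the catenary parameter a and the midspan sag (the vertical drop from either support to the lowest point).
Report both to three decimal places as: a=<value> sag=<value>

seed: a₀ = √(S³/(24(L−S))) = √(146.578³/(24·17.018)) = 87.809864
iter 1: u=0.834633  f(a)=+6.027e-01  f'(a)=-4.153e-01  a ← 87.809864 − (+6.027e-01/-4.153e-01) = 89.261070
iter 2: u=0.821063  f(a)=+1.527e-02  f'(a)=-3.945e-01  a ← 89.261070 − (+1.527e-02/-3.945e-01) = 89.299766
iter 3: u=0.820708  f(a)=+1.036e-05  f'(a)=-3.940e-01  a ← 89.299766 − (+1.036e-05/-3.940e-01) = 89.299792
iter 4: u=0.820707  f(a)=+4.775e-12  f'(a)=-3.940e-01  a ← 89.299792 − (+4.775e-12/-3.940e-01) = 89.299792
converged: |Δa| < 1e-12 after 4 iterations
sag = a·(cosh(S/(2a)) − 1) = 89.299792·(cosh(0.820707) − 1) = 31.800851
T_max/T_min = cosh(S/(2a)) = 1.356113

a=89.300 sag=31.801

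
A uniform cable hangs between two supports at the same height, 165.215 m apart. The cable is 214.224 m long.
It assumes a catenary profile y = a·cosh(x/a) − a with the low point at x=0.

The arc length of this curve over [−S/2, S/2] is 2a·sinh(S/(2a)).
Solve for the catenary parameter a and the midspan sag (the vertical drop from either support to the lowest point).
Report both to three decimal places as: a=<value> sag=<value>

seed: a₀ = √(S³/(24(L−S))) = √(165.215³/(24·49.009)) = 61.919961
iter 1: u=1.334101  f(a)=+4.551e+00  f'(a)=-1.883e+00  a ← 61.919961 − (+4.551e+00/-1.883e+00) = 64.336464
iter 2: u=1.283992  f(a)=+2.800e-01  f'(a)=-1.658e+00  a ← 64.336464 − (+2.800e-01/-1.658e+00) = 64.505322
iter 3: u=1.280631  f(a)=+1.213e-03  f'(a)=-1.644e+00  a ← 64.505322 − (+1.213e-03/-1.644e+00) = 64.506060
iter 4: u=1.280616  f(a)=+2.300e-08  f'(a)=-1.644e+00  a ← 64.506060 − (+2.300e-08/-1.644e+00) = 64.506060
iter 5: u=1.280616  f(a)=+0.000e+00  f'(a)=-1.644e+00  a ← 64.506060 − (+0.000e+00/-1.644e+00) = 64.506060
converged: |Δa| < 1e-12 after 5 iterations
sag = a·(cosh(S/(2a)) − 1) = 64.506060·(cosh(1.280616) − 1) = 60.529984
T_max/T_min = cosh(S/(2a)) = 1.938361

a=64.506 sag=60.530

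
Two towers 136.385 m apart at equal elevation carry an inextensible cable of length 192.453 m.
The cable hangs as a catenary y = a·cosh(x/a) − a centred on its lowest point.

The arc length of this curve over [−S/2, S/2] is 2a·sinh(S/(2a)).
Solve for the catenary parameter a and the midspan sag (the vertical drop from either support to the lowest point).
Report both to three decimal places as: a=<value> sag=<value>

seed: a₀ = √(S³/(24(L−S))) = √(136.385³/(24·56.068)) = 43.419694
iter 1: u=1.570543  f(a)=+7.335e+00  f'(a)=-3.278e+00  a ← 43.419694 − (+7.335e+00/-3.278e+00) = 45.657139
iter 2: u=1.493578  f(a)=+6.051e-01  f'(a)=-2.758e+00  a ← 45.657139 − (+6.051e-01/-2.758e+00) = 45.876555
iter 3: u=1.486435  f(a)=+4.936e-03  f'(a)=-2.713e+00  a ← 45.876555 − (+4.936e-03/-2.713e+00) = 45.878374
iter 4: u=1.486376  f(a)=+3.344e-07  f'(a)=-2.713e+00  a ← 45.878374 − (+3.344e-07/-2.713e+00) = 45.878375
iter 5: u=1.486376  f(a)=+0.000e+00  f'(a)=-2.713e+00  a ← 45.878375 − (+0.000e+00/-2.713e+00) = 45.878375
converged: |Δa| < 1e-12 after 5 iterations
sag = a·(cosh(S/(2a)) − 1) = 45.878375·(cosh(1.486376) − 1) = 60.725399
T_max/T_min = cosh(S/(2a)) = 2.323617

a=45.878 sag=60.725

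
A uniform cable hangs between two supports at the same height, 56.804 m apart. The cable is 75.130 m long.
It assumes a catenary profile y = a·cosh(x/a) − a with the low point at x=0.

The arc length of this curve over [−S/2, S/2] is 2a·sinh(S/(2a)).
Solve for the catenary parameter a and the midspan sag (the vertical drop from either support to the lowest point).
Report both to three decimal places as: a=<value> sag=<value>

a=21.337 sag=21.865

seed: a₀ = √(S³/(24(L−S))) = √(56.804³/(24·18.326)) = 20.414038
iter 1: u=1.391298  f(a)=+1.858e+00  f'(a)=-2.168e+00  a ← 20.414038 − (+1.858e+00/-2.168e+00) = 21.270945
iter 2: u=1.335249  f(a)=+1.234e-01  f'(a)=-1.889e+00  a ← 21.270945 − (+1.234e-01/-1.889e+00) = 21.336268
iter 3: u=1.331161  f(a)=+6.297e-04  f'(a)=-1.869e+00  a ← 21.336268 − (+6.297e-04/-1.869e+00) = 21.336605
iter 4: u=1.331140  f(a)=+1.659e-08  f'(a)=-1.869e+00  a ← 21.336605 − (+1.659e-08/-1.869e+00) = 21.336605
iter 5: u=1.331140  f(a)=-1.421e-14  f'(a)=-1.869e+00  a ← 21.336605 − (-1.421e-14/-1.869e+00) = 21.336605
converged: |Δa| < 1e-12 after 5 iterations
sag = a·(cosh(S/(2a)) − 1) = 21.336605·(cosh(1.331140) − 1) = 21.865015
T_max/T_min = cosh(S/(2a)) = 2.024765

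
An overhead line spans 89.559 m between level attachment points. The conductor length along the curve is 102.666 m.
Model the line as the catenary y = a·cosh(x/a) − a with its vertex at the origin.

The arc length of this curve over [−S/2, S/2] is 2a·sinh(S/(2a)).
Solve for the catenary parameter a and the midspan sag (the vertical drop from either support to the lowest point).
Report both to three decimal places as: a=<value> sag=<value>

a=48.802 sag=22.027

seed: a₀ = √(S³/(24(L−S))) = √(89.559³/(24·13.107)) = 47.786650
iter 1: u=0.937071  f(a)=+5.876e-01  f'(a)=-5.983e-01  a ← 47.786650 − (+5.876e-01/-5.983e-01) = 48.768891
iter 2: u=0.918198  f(a)=+1.861e-02  f'(a)=-5.609e-01  a ← 48.768891 − (+1.861e-02/-5.609e-01) = 48.802064
iter 3: u=0.917574  f(a)=+2.001e-05  f'(a)=-5.597e-01  a ← 48.802064 − (+2.001e-05/-5.597e-01) = 48.802100
iter 4: u=0.917573  f(a)=+2.319e-11  f'(a)=-5.597e-01  a ← 48.802100 − (+2.319e-11/-5.597e-01) = 48.802100
converged: |Δa| < 1e-12 after 4 iterations
sag = a·(cosh(S/(2a)) − 1) = 48.802100·(cosh(0.917573) − 1) = 22.026721
T_max/T_min = cosh(S/(2a)) = 1.451348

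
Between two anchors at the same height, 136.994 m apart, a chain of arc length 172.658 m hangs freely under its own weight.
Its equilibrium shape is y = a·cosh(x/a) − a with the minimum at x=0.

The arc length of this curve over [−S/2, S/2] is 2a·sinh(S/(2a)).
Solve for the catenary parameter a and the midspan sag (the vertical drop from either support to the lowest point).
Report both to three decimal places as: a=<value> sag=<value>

seed: a₀ = √(S³/(24(L−S))) = √(136.994³/(24·35.664)) = 54.806450
iter 1: u=1.249798  f(a)=+2.891e+00  f'(a)=-1.516e+00  a ← 54.806450 − (+2.891e+00/-1.516e+00) = 56.713066
iter 2: u=1.207782  f(a)=+1.577e-01  f'(a)=-1.355e+00  a ← 56.713066 − (+1.577e-01/-1.355e+00) = 56.829461
iter 3: u=1.205308  f(a)=+5.293e-04  f'(a)=-1.346e+00  a ← 56.829461 − (+5.293e-04/-1.346e+00) = 56.829854
iter 4: u=1.205300  f(a)=+6.005e-09  f'(a)=-1.346e+00  a ← 56.829854 − (+6.005e-09/-1.346e+00) = 56.829854
iter 5: u=1.205300  f(a)=+2.842e-14  f'(a)=-1.346e+00  a ← 56.829854 − (+2.842e-14/-1.346e+00) = 56.829854
converged: |Δa| < 1e-12 after 5 iterations
sag = a·(cosh(S/(2a)) − 1) = 56.829854·(cosh(1.205300) − 1) = 46.525497
T_max/T_min = cosh(S/(2a)) = 1.818681

a=56.830 sag=46.525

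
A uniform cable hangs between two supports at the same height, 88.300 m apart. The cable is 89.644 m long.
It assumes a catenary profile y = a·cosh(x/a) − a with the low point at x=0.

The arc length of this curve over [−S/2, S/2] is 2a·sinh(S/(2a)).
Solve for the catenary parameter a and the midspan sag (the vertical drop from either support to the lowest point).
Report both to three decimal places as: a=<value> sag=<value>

a=146.428 sag=6.707

seed: a₀ = √(S³/(24(L−S))) = √(88.300³/(24·1.344)) = 146.095151
iter 1: u=0.302200  f(a)=+6.150e-03  f'(a)=-1.857e-02  a ← 146.095151 − (+6.150e-03/-1.857e-02) = 146.426395
iter 2: u=0.301517  f(a)=+2.098e-05  f'(a)=-1.844e-02  a ← 146.426395 − (+2.098e-05/-1.844e-02) = 146.427533
iter 3: u=0.301514  f(a)=+2.460e-10  f'(a)=-1.844e-02  a ← 146.427533 − (+2.460e-10/-1.844e-02) = 146.427533
iter 4: u=0.301514  f(a)=-1.421e-14  f'(a)=-1.844e-02  a ← 146.427533 − (-1.421e-14/-1.844e-02) = 146.427533
converged: |Δa| < 1e-12 after 4 iterations
sag = a·(cosh(S/(2a)) − 1) = 146.427533·(cosh(0.301514) − 1) = 6.706507
T_max/T_min = cosh(S/(2a)) = 1.045801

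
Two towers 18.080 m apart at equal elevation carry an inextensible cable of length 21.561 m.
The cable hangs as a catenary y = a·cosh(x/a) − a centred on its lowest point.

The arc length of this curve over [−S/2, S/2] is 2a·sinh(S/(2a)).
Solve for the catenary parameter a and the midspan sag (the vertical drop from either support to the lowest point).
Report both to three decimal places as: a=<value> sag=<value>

a=8.644 sag=5.174

seed: a₀ = √(S³/(24(L−S))) = √(18.080³/(24·3.481)) = 8.410852
iter 1: u=1.074802  f(a)=+2.067e-01  f'(a)=-9.274e-01  a ← 8.410852 − (+2.067e-01/-9.274e-01) = 8.633716
iter 2: u=1.047058  f(a)=+8.500e-03  f'(a)=-8.525e-01  a ← 8.633716 − (+8.500e-03/-8.525e-01) = 8.643686
iter 3: u=1.045850  f(a)=+1.574e-05  f'(a)=-8.494e-01  a ← 8.643686 − (+1.574e-05/-8.494e-01) = 8.643705
iter 4: u=1.045848  f(a)=+5.420e-11  f'(a)=-8.494e-01  a ← 8.643705 − (+5.420e-11/-8.494e-01) = 8.643705
iter 5: u=1.045848  f(a)=+0.000e+00  f'(a)=-8.494e-01  a ← 8.643705 − (+0.000e+00/-8.494e-01) = 8.643705
converged: |Δa| < 1e-12 after 5 iterations
sag = a·(cosh(S/(2a)) − 1) = 8.643705·(cosh(1.045848) − 1) = 5.174139
T_max/T_min = cosh(S/(2a)) = 1.598602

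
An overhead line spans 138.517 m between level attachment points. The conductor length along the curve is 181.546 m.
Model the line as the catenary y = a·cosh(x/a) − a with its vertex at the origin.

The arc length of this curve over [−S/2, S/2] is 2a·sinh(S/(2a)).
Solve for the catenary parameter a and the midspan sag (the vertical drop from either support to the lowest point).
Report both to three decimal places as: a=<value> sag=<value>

a=52.943 sag=52.141

seed: a₀ = √(S³/(24(L−S))) = √(138.517³/(24·43.029)) = 50.730410
iter 1: u=1.365227  f(a)=+4.193e+00  f'(a)=-2.034e+00  a ← 50.730410 − (+4.193e+00/-2.034e+00) = 52.791319
iter 2: u=1.311930  f(a)=+2.690e-01  f'(a)=-1.781e+00  a ← 52.791319 − (+2.690e-01/-1.781e+00) = 52.942379
iter 3: u=1.308186  f(a)=+1.276e-03  f'(a)=-1.764e+00  a ← 52.942379 − (+1.276e-03/-1.764e+00) = 52.943102
iter 4: u=1.308169  f(a)=+2.898e-08  f'(a)=-1.764e+00  a ← 52.943102 − (+2.898e-08/-1.764e+00) = 52.943102
iter 5: u=1.308169  f(a)=+2.842e-14  f'(a)=-1.764e+00  a ← 52.943102 − (+2.842e-14/-1.764e+00) = 52.943102
converged: |Δa| < 1e-12 after 5 iterations
sag = a·(cosh(S/(2a)) − 1) = 52.943102·(cosh(1.308169) − 1) = 52.141195
T_max/T_min = cosh(S/(2a)) = 1.984853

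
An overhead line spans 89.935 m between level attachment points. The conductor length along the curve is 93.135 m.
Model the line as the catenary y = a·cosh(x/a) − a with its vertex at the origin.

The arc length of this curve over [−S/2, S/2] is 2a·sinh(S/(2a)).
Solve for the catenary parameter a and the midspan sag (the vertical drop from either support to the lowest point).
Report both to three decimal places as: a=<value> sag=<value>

seed: a₀ = √(S³/(24(L−S))) = √(89.935³/(24·3.200)) = 97.322330
iter 1: u=0.462047  f(a)=+3.433e-02  f'(a)=-6.718e-02  a ← 97.322330 − (+3.433e-02/-6.718e-02) = 97.833411
iter 2: u=0.459633  f(a)=+2.723e-04  f'(a)=-6.611e-02  a ← 97.833411 − (+2.723e-04/-6.611e-02) = 97.837530
iter 3: u=0.459614  f(a)=+1.744e-08  f'(a)=-6.611e-02  a ← 97.837530 − (+1.744e-08/-6.611e-02) = 97.837531
iter 4: u=0.459614  f(a)=+0.000e+00  f'(a)=-6.611e-02  a ← 97.837531 − (+0.000e+00/-6.611e-02) = 97.837531
converged: |Δa| < 1e-12 after 4 iterations
sag = a·(cosh(S/(2a)) − 1) = 97.837531·(cosh(0.459614) − 1) = 10.517047
T_max/T_min = cosh(S/(2a)) = 1.107495

a=97.838 sag=10.517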